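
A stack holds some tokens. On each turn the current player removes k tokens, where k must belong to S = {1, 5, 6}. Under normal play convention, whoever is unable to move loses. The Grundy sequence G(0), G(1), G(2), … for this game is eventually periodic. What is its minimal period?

n :  0  1  2  3  4  5  6  7  8  9 10 11 12 13 14 15 16 17 18 19 20 21 22 23
G :  0  1  0  1  0  1  2  3  2  3  2  0  1  0  1  0  1  2  3  2  3  2  0  1
G(n+11) = G(n) holds for n = 0,…,5 (a full window of length max(S) = 6), so the sequence is purely periodic with period 11.

11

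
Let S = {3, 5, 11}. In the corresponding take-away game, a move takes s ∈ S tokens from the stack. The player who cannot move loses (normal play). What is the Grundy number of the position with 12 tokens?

n :  0  1  2  3  4  5  6  7  8  9 10 11 12
G :  0  0  0  1  1  1  2  2  0  0  0  1  1

1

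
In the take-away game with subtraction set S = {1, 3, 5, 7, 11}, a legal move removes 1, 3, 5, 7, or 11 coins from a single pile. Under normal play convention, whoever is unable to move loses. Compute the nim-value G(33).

G(0) = 0
G(1) = mex{0} = 1
G(2) = mex{1} = 0
G(3) = mex{0,0} = 1
G(4) = mex{1,1} = 0
G(5) = mex{0,0,0} = 1
G(6) = mex{1,1,1} = 0
G(7) = mex{0,0,0,0} = 1
G(8) = mex{1,1,1,1} = 0
G(9) = mex{0,0,0,0} = 1
G(10) = mex{1,1,1,1} = 0
G(11) = mex{0,0,0,0,0} = 1
G(12) = mex{1,1,1,1,1} = 0
G(13) = mex{0,0,0,0,0} = 1
G(14) = mex{1,1,1,1,1} = 0
G(15) = mex{0,0,0,0,0} = 1
G(16) = mex{1,1,1,1,1} = 0
G(17) = mex{0,0,0,0,0} = 1
G(18) = mex{1,1,1,1,1} = 0
G(19) = mex{0,0,0,0,0} = 1
G(20) = mex{1,1,1,1,1} = 0
G(21) = mex{0,0,0,0,0} = 1
G(22) = mex{1,1,1,1,1} = 0
G(23) = mex{0,0,0,0,0} = 1
G(24) = mex{1,1,1,1,1} = 0
G(25) = mex{0,0,0,0,0} = 1
G(26) = mex{1,1,1,1,1} = 0
G(27) = mex{0,0,0,0,0} = 1
G(28) = mex{1,1,1,1,1} = 0
G(29) = mex{0,0,0,0,0} = 1
G(30) = mex{1,1,1,1,1} = 0
G(31) = mex{0,0,0,0,0} = 1
G(32) = mex{1,1,1,1,1} = 0
G(33) = mex{0,0,0,0,0} = 1

1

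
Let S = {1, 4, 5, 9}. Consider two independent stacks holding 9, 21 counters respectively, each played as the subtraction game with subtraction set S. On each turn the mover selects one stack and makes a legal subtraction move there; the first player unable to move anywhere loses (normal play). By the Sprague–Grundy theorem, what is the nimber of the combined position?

All stacks use S = {1, 4, 5, 9}:
n :  0  1  2  3  4  5  6  7  8  9 10 11 12 13 14 15 16 17 18 19 20 21
G :  0  1  0  1  2  3  2  3  0  1  0  1  2  3  2  3  0  1  0  1  2  3
Stack A: G(9) = 1.
Stack B: G(21) = 3.
Combined Grundy value = 1 ⊕ 3 = 2.

2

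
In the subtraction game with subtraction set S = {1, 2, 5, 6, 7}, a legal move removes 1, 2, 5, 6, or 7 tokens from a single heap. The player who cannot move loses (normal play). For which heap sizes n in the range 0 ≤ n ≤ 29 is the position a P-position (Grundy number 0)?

G(0) = 0
G(1) = mex{0} = 1
G(2) = mex{1,0} = 2
G(3) = mex{2,1} = 0
G(4) = mex{0,2} = 1
G(5) = mex{1,0,0} = 2
G(6) = mex{2,1,1,0} = 3
G(7) = mex{3,2,2,1,0} = 4
G(8) = mex{4,3,0,2,1} = 5
G(9) = mex{5,4,1,0,2} = 3
G(10) = mex{3,5,2,1,0} = 4
G(11) = mex{4,3,3,2,1} = 0
G(12) = mex{0,4,4,3,2} = 1
G(13) = mex{1,0,5,4,3} = 2
G(14) = mex{2,1,3,5,4} = 0
G(15) = mex{0,2,4,3,5} = 1
G(16) = mex{1,0,0,4,3} = 2
G(17) = mex{2,1,1,0,4} = 3
G(18) = mex{3,2,2,1,0} = 4
G(19) = mex{4,3,0,2,1} = 5
G(20) = mex{5,4,1,0,2} = 3
G(21) = mex{3,5,2,1,0} = 4
G(22) = mex{4,3,3,2,1} = 0
G(23) = mex{0,4,4,3,2} = 1
G(24) = mex{1,0,5,4,3} = 2
G(25) = mex{2,1,3,5,4} = 0
G(26) = mex{0,2,4,3,5} = 1
G(27) = mex{1,0,0,4,3} = 2
G(28) = mex{2,1,1,0,4} = 3
G(29) = mex{3,2,2,1,0} = 4
P-positions are exactly the n with G(n) = 0.

0, 3, 11, 14, 22, 25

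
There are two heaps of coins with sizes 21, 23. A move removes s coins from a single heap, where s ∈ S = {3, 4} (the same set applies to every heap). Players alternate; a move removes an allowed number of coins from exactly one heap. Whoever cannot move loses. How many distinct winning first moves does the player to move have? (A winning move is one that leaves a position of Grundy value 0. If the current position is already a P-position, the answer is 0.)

All heaps use S = {3, 4}:
n :  0  1  2  3  4  5  6  7  8  9 10 11 12 13 14 15 16 17 18 19 20 21 22 23
G :  0  0  0  1  1  1  2  0  0  0  1  1  1  2  0  0  0  1  1  1  2  0  0  0
Heap A: G(21) = 0.
Heap B: G(23) = 0.
Combined Grundy value = 0 ⊕ 0 = 0.
A winning move leaves total XOR = 0, i.e. changes one component's Grundy value g to g ⊕ X where X is the current total.
Heap A: target g' = 0⊕0 = 0, but every legal move changes the Grundy value (mex property), so 0 moves.
Heap B: target g' = 0⊕0 = 0, but every legal move changes the Grundy value (mex property), so 0 moves.

0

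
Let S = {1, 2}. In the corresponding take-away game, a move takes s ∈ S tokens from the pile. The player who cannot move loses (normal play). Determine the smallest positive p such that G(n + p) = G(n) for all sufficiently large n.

3

G(0) = 0
G(1) = mex{0} = 1
G(2) = mex{1,0} = 2
G(3) = mex{2,1} = 0
G(4) = mex{0,2} = 1
G(5) = mex{1,0} = 2
G(6) = mex{2,1} = 0
G(7) = mex{0,2} = 1
G(8) = mex{1,0} = 2
G(9) = mex{2,1} = 0
G(10) = mex{0,2} = 1
G(11) = mex{1,0} = 2
G(12) = mex{2,1} = 0
G(13) = mex{0,2} = 1
G(14) = mex{1,0} = 2
G(n+3) = G(n) holds for n = 0,…,1 (a full window of length max(S) = 2), so the sequence is purely periodic with period 3.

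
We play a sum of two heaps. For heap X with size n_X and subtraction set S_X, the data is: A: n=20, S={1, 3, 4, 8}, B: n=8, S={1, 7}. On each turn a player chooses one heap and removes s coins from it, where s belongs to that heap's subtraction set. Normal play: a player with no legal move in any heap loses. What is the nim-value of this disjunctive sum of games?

2

Heap A, S = {1, 3, 4, 8}:
G(0) = 0
G(1) = mex{0} = 1
G(2) = mex{1} = 0
G(3) = mex{0,0} = 1
G(4) = mex{1,1,0} = 2
G(5) = mex{2,0,1} = 3
G(6) = mex{3,1,0} = 2
G(7) = mex{2,2,1} = 0
G(8) = mex{0,3,2,0} = 1
G(9) = mex{1,2,3,1} = 0
G(10) = mex{0,0,2,0} = 1
G(11) = mex{1,1,0,1} = 2
G(12) = mex{2,0,1,2} = 3
G(13) = mex{3,1,0,3} = 2
G(14) = mex{2,2,1,2} = 0
G(15) = mex{0,3,2,0} = 1
G(16) = mex{1,2,3,1} = 0
G(17) = mex{0,0,2,0} = 1
G(18) = mex{1,1,0,1} = 2
G(19) = mex{2,0,1,2} = 3
G(20) = mex{3,1,0,3} = 2
G_A(20) = 2.
Heap B, S = {1, 7}:
n : 0 1 2 3 4 5 6 7 8
G : 0 1 0 1 0 1 0 1 0
G_B(8) = 0.
Combined Grundy value = 2 ⊕ 0 = 2.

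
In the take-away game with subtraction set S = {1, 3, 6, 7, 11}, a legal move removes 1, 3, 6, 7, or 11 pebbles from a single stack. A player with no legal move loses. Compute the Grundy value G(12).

0

G(0) = 0
G(1) = mex{0} = 1
G(2) = mex{1} = 0
G(3) = mex{0,0} = 1
G(4) = mex{1,1} = 0
G(5) = mex{0,0} = 1
G(6) = mex{1,1,0} = 2
G(7) = mex{2,0,1,0} = 3
G(8) = mex{3,1,0,1} = 2
G(9) = mex{2,2,1,0} = 3
G(10) = mex{3,3,0,1} = 2
G(11) = mex{2,2,1,0,0} = 3
G(12) = mex{3,3,2,1,1} = 0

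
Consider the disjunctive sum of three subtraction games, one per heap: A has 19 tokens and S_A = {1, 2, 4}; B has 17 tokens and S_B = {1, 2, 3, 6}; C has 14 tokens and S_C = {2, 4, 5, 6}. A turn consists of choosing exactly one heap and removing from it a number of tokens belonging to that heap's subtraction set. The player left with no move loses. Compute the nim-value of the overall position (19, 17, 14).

3

Heap A, S = {1, 2, 4}:
G(0) = 0
G(1) = mex{0} = 1
G(2) = mex{1,0} = 2
G(3) = mex{2,1} = 0
G(4) = mex{0,2,0} = 1
G(5) = mex{1,0,1} = 2
G(6) = mex{2,1,2} = 0
G(7) = mex{0,2,0} = 1
G(8) = mex{1,0,1} = 2
G(9) = mex{2,1,2} = 0
G(10) = mex{0,2,0} = 1
G(11) = mex{1,0,1} = 2
G(12) = mex{2,1,2} = 0
G(13) = mex{0,2,0} = 1
G(14) = mex{1,0,1} = 2
G(15) = mex{2,1,2} = 0
G(16) = mex{0,2,0} = 1
G(17) = mex{1,0,1} = 2
G(18) = mex{2,1,2} = 0
G(19) = mex{0,2,0} = 1
G_A(19) = 1.
Heap B, S = {1, 2, 3, 6}:
n :  0  1  2  3  4  5  6  7  8  9 10 11 12 13 14 15 16 17
G :  0  1  2  3  0  1  2  3  0  1  2  3  0  1  2  3  0  1
G_B(17) = 1.
Heap C, S = {2, 4, 5, 6}:
G(0) = 0
G(1) = mex{} = 0
G(2) = mex{0} = 1
G(3) = mex{0} = 1
G(4) = mex{1,0} = 2
G(5) = mex{1,0,0} = 2
G(6) = mex{2,1,0,0} = 3
G(7) = mex{2,1,1,0} = 3
G(8) = mex{3,2,1,1} = 0
G(9) = mex{3,2,2,1} = 0
G(10) = mex{0,3,2,2} = 1
G(11) = mex{0,3,3,2} = 1
G(12) = mex{1,0,3,3} = 2
G(13) = mex{1,0,0,3} = 2
G(14) = mex{2,1,0,0} = 3
G_C(14) = 3.
Combined Grundy value = 1 ⊕ 1 ⊕ 3 = 3.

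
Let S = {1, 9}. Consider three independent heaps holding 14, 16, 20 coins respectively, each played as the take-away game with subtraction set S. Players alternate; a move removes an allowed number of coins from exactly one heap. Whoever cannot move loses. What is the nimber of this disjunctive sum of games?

All heaps use S = {1, 9}:
n :  0  1  2  3  4  5  6  7  8  9 10 11 12 13 14 15 16 17 18 19 20
G :  0  1  0  1  0  1  0  1  0  1  0  1  0  1  0  1  0  1  0  1  0
Heap A: G(14) = 0.
Heap B: G(16) = 0.
Heap C: G(20) = 0.
Combined Grundy value = 0 ⊕ 0 ⊕ 0 = 0.

0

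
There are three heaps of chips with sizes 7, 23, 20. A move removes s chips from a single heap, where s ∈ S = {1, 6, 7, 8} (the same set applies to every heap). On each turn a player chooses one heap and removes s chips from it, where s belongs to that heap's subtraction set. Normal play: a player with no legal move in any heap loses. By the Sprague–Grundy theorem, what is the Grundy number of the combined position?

2

All heaps use S = {1, 6, 7, 8}:
G(0) = 0
G(1) = mex{0} = 1
G(2) = mex{1} = 0
G(3) = mex{0} = 1
G(4) = mex{1} = 0
G(5) = mex{0} = 1
G(6) = mex{1,0} = 2
G(7) = mex{2,1,0} = 3
G(8) = mex{3,0,1,0} = 2
G(9) = mex{2,1,0,1} = 3
G(10) = mex{3,0,1,0} = 2
G(11) = mex{2,1,0,1} = 3
G(12) = mex{3,2,1,0} = 4
G(13) = mex{4,3,2,1} = 0
G(14) = mex{0,2,3,2} = 1
G(15) = mex{1,3,2,3} = 0
G(16) = mex{0,2,3,2} = 1
G(17) = mex{1,3,2,3} = 0
G(18) = mex{0,4,3,2} = 1
G(19) = mex{1,0,4,3} = 2
G(20) = mex{2,1,0,4} = 3
G(21) = mex{3,0,1,0} = 2
G(22) = mex{2,1,0,1} = 3
G(23) = mex{3,0,1,0} = 2
Heap A: G(7) = 3.
Heap B: G(23) = 2.
Heap C: G(20) = 3.
Combined Grundy value = 3 ⊕ 2 ⊕ 3 = 2.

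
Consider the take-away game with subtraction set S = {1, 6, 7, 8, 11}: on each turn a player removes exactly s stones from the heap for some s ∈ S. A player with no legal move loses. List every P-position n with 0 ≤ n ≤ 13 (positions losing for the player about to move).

0, 2, 4

G(0) = 0
G(1) = mex{0} = 1
G(2) = mex{1} = 0
G(3) = mex{0} = 1
G(4) = mex{1} = 0
G(5) = mex{0} = 1
G(6) = mex{1,0} = 2
G(7) = mex{2,1,0} = 3
G(8) = mex{3,0,1,0} = 2
G(9) = mex{2,1,0,1} = 3
G(10) = mex{3,0,1,0} = 2
G(11) = mex{2,1,0,1,0} = 3
G(12) = mex{3,2,1,0,1} = 4
G(13) = mex{4,3,2,1,0} = 5
P-positions are exactly the n with G(n) = 0.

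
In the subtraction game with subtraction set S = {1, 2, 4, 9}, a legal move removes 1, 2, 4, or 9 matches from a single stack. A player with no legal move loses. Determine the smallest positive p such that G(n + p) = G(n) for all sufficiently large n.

11

G(0) = 0
G(1) = mex{0} = 1
G(2) = mex{1,0} = 2
G(3) = mex{2,1} = 0
G(4) = mex{0,2,0} = 1
G(5) = mex{1,0,1} = 2
G(6) = mex{2,1,2} = 0
G(7) = mex{0,2,0} = 1
G(8) = mex{1,0,1} = 2
G(9) = mex{2,1,2,0} = 3
G(10) = mex{3,2,0,1} = 4
G(11) = mex{4,3,1,2} = 0
G(12) = mex{0,4,2,0} = 1
G(13) = mex{1,0,3,1} = 2
G(14) = mex{2,1,4,2} = 0
G(15) = mex{0,2,0,0} = 1
G(16) = mex{1,0,1,1} = 2
G(17) = mex{2,1,2,2} = 0
G(18) = mex{0,2,0,3} = 1
G(19) = mex{1,0,1,4} = 2
G(20) = mex{2,1,2,0} = 3
G(21) = mex{3,2,0,1} = 4
G(22) = mex{4,3,1,2} = 0
G(23) = mex{0,4,2,0} = 1
G(n+11) = G(n) holds for n = 0,…,8 (a full window of length max(S) = 9), so the sequence is purely periodic with period 11.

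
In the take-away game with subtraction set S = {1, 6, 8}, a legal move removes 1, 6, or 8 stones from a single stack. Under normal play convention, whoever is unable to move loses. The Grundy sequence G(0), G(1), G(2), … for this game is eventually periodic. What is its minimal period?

7

G(0) = 0
G(1) = mex{0} = 1
G(2) = mex{1} = 0
G(3) = mex{0} = 1
G(4) = mex{1} = 0
G(5) = mex{0} = 1
G(6) = mex{1,0} = 2
G(7) = mex{2,1} = 0
G(8) = mex{0,0,0} = 1
G(9) = mex{1,1,1} = 0
G(10) = mex{0,0,0} = 1
G(11) = mex{1,1,1} = 0
G(12) = mex{0,2,0} = 1
G(13) = mex{1,0,1} = 2
G(14) = mex{2,1,2} = 0
G(15) = mex{0,0,0} = 1
G(16) = mex{1,1,1} = 0
G(n+7) = G(n) holds for n = 0,…,7 (a full window of length max(S) = 8), so the sequence is purely periodic with period 7.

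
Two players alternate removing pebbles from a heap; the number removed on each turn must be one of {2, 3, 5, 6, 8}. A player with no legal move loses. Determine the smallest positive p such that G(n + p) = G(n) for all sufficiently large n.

10

G(0) = 0
G(1) = mex{} = 0
G(2) = mex{0} = 1
G(3) = mex{0,0} = 1
G(4) = mex{1,0} = 2
G(5) = mex{1,1,0} = 2
G(6) = mex{2,1,0,0} = 3
G(7) = mex{2,2,1,0} = 3
G(8) = mex{3,2,1,1,0} = 4
G(9) = mex{3,3,2,1,0} = 4
G(10) = mex{4,3,2,2,1} = 0
G(11) = mex{4,4,3,2,1} = 0
G(12) = mex{0,4,3,3,2} = 1
G(13) = mex{0,0,4,3,2} = 1
G(14) = mex{1,0,4,4,3} = 2
G(15) = mex{1,1,0,4,3} = 2
G(16) = mex{2,1,0,0,4} = 3
G(17) = mex{2,2,1,0,4} = 3
G(18) = mex{3,2,1,1,0} = 4
G(19) = mex{3,3,2,1,0} = 4
G(20) = mex{4,3,2,2,1} = 0
G(21) = mex{4,4,3,2,1} = 0
G(n+10) = G(n) holds for n = 0,…,7 (a full window of length max(S) = 8), so the sequence is purely periodic with period 10.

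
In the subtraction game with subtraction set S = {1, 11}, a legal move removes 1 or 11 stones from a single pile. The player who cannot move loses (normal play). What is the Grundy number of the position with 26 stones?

G(0) = 0
G(1) = mex{0} = 1
G(2) = mex{1} = 0
G(3) = mex{0} = 1
G(4) = mex{1} = 0
G(5) = mex{0} = 1
G(6) = mex{1} = 0
G(7) = mex{0} = 1
G(8) = mex{1} = 0
G(9) = mex{0} = 1
G(10) = mex{1} = 0
G(11) = mex{0,0} = 1
G(12) = mex{1,1} = 0
G(13) = mex{0,0} = 1
G(14) = mex{1,1} = 0
G(15) = mex{0,0} = 1
G(16) = mex{1,1} = 0
G(17) = mex{0,0} = 1
G(18) = mex{1,1} = 0
G(19) = mex{0,0} = 1
G(20) = mex{1,1} = 0
G(21) = mex{0,0} = 1
G(22) = mex{1,1} = 0
G(23) = mex{0,0} = 1
G(24) = mex{1,1} = 0
G(25) = mex{0,0} = 1
G(26) = mex{1,1} = 0

0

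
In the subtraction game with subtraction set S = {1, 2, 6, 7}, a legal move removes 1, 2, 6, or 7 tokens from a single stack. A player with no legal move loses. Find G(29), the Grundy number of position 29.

G(0) = 0
G(1) = mex{0} = 1
G(2) = mex{1,0} = 2
G(3) = mex{2,1} = 0
G(4) = mex{0,2} = 1
G(5) = mex{1,0} = 2
G(6) = mex{2,1,0} = 3
G(7) = mex{3,2,1,0} = 4
G(8) = mex{4,3,2,1} = 0
G(9) = mex{0,4,0,2} = 1
G(10) = mex{1,0,1,0} = 2
G(11) = mex{2,1,2,1} = 0
G(12) = mex{0,2,3,2} = 1
G(13) = mex{1,0,4,3} = 2
G(14) = mex{2,1,0,4} = 3
G(15) = mex{3,2,1,0} = 4
G(16) = mex{4,3,2,1} = 0
G(17) = mex{0,4,0,2} = 1
G(18) = mex{1,0,1,0} = 2
G(19) = mex{2,1,2,1} = 0
G(20) = mex{0,2,3,2} = 1
G(21) = mex{1,0,4,3} = 2
G(22) = mex{2,1,0,4} = 3
G(23) = mex{3,2,1,0} = 4
G(24) = mex{4,3,2,1} = 0
G(25) = mex{0,4,0,2} = 1
G(26) = mex{1,0,1,0} = 2
G(27) = mex{2,1,2,1} = 0
G(28) = mex{0,2,3,2} = 1
G(29) = mex{1,0,4,3} = 2

2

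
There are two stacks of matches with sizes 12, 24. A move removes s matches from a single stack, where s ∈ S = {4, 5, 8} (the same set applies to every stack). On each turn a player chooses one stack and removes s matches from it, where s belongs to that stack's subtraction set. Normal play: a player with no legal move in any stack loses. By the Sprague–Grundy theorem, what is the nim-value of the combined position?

0

All stacks use S = {4, 5, 8}:
G(0) = 0
G(1) = mex{} = 0
G(2) = mex{} = 0
G(3) = mex{} = 0
G(4) = mex{0} = 1
G(5) = mex{0,0} = 1
G(6) = mex{0,0} = 1
G(7) = mex{0,0} = 1
G(8) = mex{1,0,0} = 2
G(9) = mex{1,1,0} = 2
G(10) = mex{1,1,0} = 2
G(11) = mex{1,1,0} = 2
G(12) = mex{2,1,1} = 0
G(13) = mex{2,2,1} = 0
G(14) = mex{2,2,1} = 0
G(15) = mex{2,2,1} = 0
G(16) = mex{0,2,2} = 1
G(17) = mex{0,0,2} = 1
G(18) = mex{0,0,2} = 1
G(19) = mex{0,0,2} = 1
G(20) = mex{1,0,0} = 2
G(21) = mex{1,1,0} = 2
G(22) = mex{1,1,0} = 2
G(23) = mex{1,1,0} = 2
G(24) = mex{2,1,1} = 0
Stack A: G(12) = 0.
Stack B: G(24) = 0.
Combined Grundy value = 0 ⊕ 0 = 0.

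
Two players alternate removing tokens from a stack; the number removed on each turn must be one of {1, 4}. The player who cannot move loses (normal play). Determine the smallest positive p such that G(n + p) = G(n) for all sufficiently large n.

5

n :  0  1  2  3  4  5  6  7  8  9 10 11 12 13 14
G :  0  1  0  1  2  0  1  0  1  2  0  1  0  1  2
G(n+5) = G(n) holds for n = 0,…,3 (a full window of length max(S) = 4), so the sequence is purely periodic with period 5.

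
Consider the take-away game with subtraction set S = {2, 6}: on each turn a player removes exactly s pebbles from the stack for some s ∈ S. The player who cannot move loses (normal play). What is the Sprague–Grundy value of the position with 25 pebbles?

0

n :  0  1  2  3  4  5  6  7  8  9 10 11 12 13 14 15 16 17 18 19 20 21 22 23 24 25
G :  0  0  1  1  0  0  1  1  0  0  1  1  0  0  1  1  0  0  1  1  0  0  1  1  0  0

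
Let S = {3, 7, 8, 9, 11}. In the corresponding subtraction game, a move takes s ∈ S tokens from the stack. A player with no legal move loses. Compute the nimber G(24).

4

n :  0  1  2  3  4  5  6  7  8  9 10 11 12 13 14 15 16 17 18 19 20 21 22 23 24
G :  0  0  0  1  1  1  0  2  2  1  3  3  2  2  4  3  0  5  0  1  0  1  0  1  4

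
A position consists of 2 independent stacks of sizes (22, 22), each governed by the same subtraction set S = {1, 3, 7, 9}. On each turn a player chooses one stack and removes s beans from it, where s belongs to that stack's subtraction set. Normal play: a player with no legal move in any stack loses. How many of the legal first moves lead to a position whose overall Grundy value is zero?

All stacks use S = {1, 3, 7, 9}:
G(0) = 0
G(1) = mex{0} = 1
G(2) = mex{1} = 0
G(3) = mex{0,0} = 1
G(4) = mex{1,1} = 0
G(5) = mex{0,0} = 1
G(6) = mex{1,1} = 0
G(7) = mex{0,0,0} = 1
G(8) = mex{1,1,1} = 0
G(9) = mex{0,0,0,0} = 1
G(10) = mex{1,1,1,1} = 0
G(11) = mex{0,0,0,0} = 1
G(12) = mex{1,1,1,1} = 0
G(13) = mex{0,0,0,0} = 1
G(14) = mex{1,1,1,1} = 0
G(15) = mex{0,0,0,0} = 1
G(16) = mex{1,1,1,1} = 0
G(17) = mex{0,0,0,0} = 1
G(18) = mex{1,1,1,1} = 0
G(19) = mex{0,0,0,0} = 1
G(20) = mex{1,1,1,1} = 0
G(21) = mex{0,0,0,0} = 1
G(22) = mex{1,1,1,1} = 0
Stack A: G(22) = 0.
Stack B: G(22) = 0.
Combined Grundy value = 0 ⊕ 0 = 0.
A winning move leaves total XOR = 0, i.e. changes one component's Grundy value g to g ⊕ X where X is the current total.
Stack A: target g' = 0⊕0 = 0, but every legal move changes the Grundy value (mex property), so 0 moves.
Stack B: target g' = 0⊕0 = 0, but every legal move changes the Grundy value (mex property), so 0 moves.

0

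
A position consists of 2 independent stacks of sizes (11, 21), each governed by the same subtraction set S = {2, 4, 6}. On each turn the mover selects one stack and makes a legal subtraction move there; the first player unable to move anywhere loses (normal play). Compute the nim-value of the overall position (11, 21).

All stacks use S = {2, 4, 6}:
n :  0  1  2  3  4  5  6  7  8  9 10 11 12 13 14 15 16 17 18 19 20 21
G :  0  0  1  1  2  2  3  3  0  0  1  1  2  2  3  3  0  0  1  1  2  2
Stack A: G(11) = 1.
Stack B: G(21) = 2.
Combined Grundy value = 1 ⊕ 2 = 3.

3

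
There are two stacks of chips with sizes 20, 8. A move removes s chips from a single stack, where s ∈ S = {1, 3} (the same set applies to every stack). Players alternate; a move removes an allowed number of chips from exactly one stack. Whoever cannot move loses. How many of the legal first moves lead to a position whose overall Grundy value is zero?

0

All stacks use S = {1, 3}:
G(0) = 0
G(1) = mex{0} = 1
G(2) = mex{1} = 0
G(3) = mex{0,0} = 1
G(4) = mex{1,1} = 0
G(5) = mex{0,0} = 1
G(6) = mex{1,1} = 0
G(7) = mex{0,0} = 1
G(8) = mex{1,1} = 0
G(9) = mex{0,0} = 1
G(10) = mex{1,1} = 0
G(11) = mex{0,0} = 1
G(12) = mex{1,1} = 0
G(13) = mex{0,0} = 1
G(14) = mex{1,1} = 0
G(15) = mex{0,0} = 1
G(16) = mex{1,1} = 0
G(17) = mex{0,0} = 1
G(18) = mex{1,1} = 0
G(19) = mex{0,0} = 1
G(20) = mex{1,1} = 0
Stack A: G(20) = 0.
Stack B: G(8) = 0.
Combined Grundy value = 0 ⊕ 0 = 0.
A winning move leaves total XOR = 0, i.e. changes one component's Grundy value g to g ⊕ X where X is the current total.
Stack A: target g' = 0⊕0 = 0, but every legal move changes the Grundy value (mex property), so 0 moves.
Stack B: target g' = 0⊕0 = 0, but every legal move changes the Grundy value (mex property), so 0 moves.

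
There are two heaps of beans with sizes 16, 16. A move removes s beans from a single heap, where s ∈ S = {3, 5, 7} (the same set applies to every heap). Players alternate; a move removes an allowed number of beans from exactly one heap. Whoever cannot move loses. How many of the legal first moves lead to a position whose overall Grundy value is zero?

0

All heaps use S = {3, 5, 7}:
n :  0  1  2  3  4  5  6  7  8  9 10 11 12 13 14 15 16
G :  0  0  0  1  1  1  2  2  2  3  0  0  0  1  1  1  2
Heap A: G(16) = 2.
Heap B: G(16) = 2.
Combined Grundy value = 2 ⊕ 2 = 0.
A winning move leaves total XOR = 0, i.e. changes one component's Grundy value g to g ⊕ X where X is the current total.
Heap A: target g' = 2⊕0 = 2, but every legal move changes the Grundy value (mex property), so 0 moves.
Heap B: target g' = 2⊕0 = 2, but every legal move changes the Grundy value (mex property), so 0 moves.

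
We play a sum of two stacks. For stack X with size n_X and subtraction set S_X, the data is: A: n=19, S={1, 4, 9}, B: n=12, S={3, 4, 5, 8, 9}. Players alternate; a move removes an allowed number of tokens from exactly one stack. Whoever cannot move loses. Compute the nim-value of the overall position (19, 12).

2

Stack A, S = {1, 4, 9}:
n :  0  1  2  3  4  5  6  7  8  9 10 11 12 13 14 15 16 17 18 19
G :  0  1  0  1  2  0  1  0  1  2  0  1  0  1  2  0  1  0  1  2
G_A(19) = 2.
Stack B, S = {3, 4, 5, 8, 9}:
G(0) = 0
G(1) = mex{} = 0
G(2) = mex{} = 0
G(3) = mex{0} = 1
G(4) = mex{0,0} = 1
G(5) = mex{0,0,0} = 1
G(6) = mex{1,0,0} = 2
G(7) = mex{1,1,0} = 2
G(8) = mex{1,1,1,0} = 2
G(9) = mex{2,1,1,0,0} = 3
G(10) = mex{2,2,1,0,0} = 3
G(11) = mex{2,2,2,1,0} = 3
G(12) = mex{3,2,2,1,1} = 0
G_B(12) = 0.
Combined Grundy value = 2 ⊕ 0 = 2.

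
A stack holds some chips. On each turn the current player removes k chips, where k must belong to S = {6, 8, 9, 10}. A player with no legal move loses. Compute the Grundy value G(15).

2

n :  0  1  2  3  4  5  6  7  8  9 10 11 12 13 14 15
G :  0  0  0  0  0  0  1  1  1  1  1  1  2  2  2  2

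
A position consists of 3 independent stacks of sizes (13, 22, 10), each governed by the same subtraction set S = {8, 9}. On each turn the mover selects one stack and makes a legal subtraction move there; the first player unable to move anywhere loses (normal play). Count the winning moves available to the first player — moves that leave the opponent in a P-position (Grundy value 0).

All stacks use S = {8, 9}:
n :  0  1  2  3  4  5  6  7  8  9 10 11 12 13 14 15 16 17 18 19 20 21 22
G :  0  0  0  0  0  0  0  0  1  1  1  1  1  1  1  1  2  0  0  0  0  0  0
Stack A: G(13) = 1.
Stack B: G(22) = 0.
Stack C: G(10) = 1.
Combined Grundy value = 1 ⊕ 0 ⊕ 1 = 0.
A winning move leaves total XOR = 0, i.e. changes one component's Grundy value g to g ⊕ X where X is the current total.
Stack A: target g' = 1⊕0 = 1, but every legal move changes the Grundy value (mex property), so 0 moves.
Stack B: target g' = 0⊕0 = 0, but every legal move changes the Grundy value (mex property), so 0 moves.
Stack C: target g' = 1⊕0 = 1, but every legal move changes the Grundy value (mex property), so 0 moves.

0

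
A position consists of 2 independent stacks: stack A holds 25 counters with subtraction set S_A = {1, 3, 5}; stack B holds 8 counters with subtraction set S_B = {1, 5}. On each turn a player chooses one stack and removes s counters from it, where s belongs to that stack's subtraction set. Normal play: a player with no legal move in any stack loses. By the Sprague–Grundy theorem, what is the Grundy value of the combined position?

1

Stack A, S = {1, 3, 5}:
n :  0  1  2  3  4  5  6  7  8  9 10 11 12 13 14 15 16 17 18 19 20 21 22 23 24 25
G :  0  1  0  1  0  1  0  1  0  1  0  1  0  1  0  1  0  1  0  1  0  1  0  1  0  1
G_A(25) = 1.
Stack B, S = {1, 5}:
G(0) = 0
G(1) = mex{0} = 1
G(2) = mex{1} = 0
G(3) = mex{0} = 1
G(4) = mex{1} = 0
G(5) = mex{0,0} = 1
G(6) = mex{1,1} = 0
G(7) = mex{0,0} = 1
G(8) = mex{1,1} = 0
G_B(8) = 0.
Combined Grundy value = 1 ⊕ 0 = 1.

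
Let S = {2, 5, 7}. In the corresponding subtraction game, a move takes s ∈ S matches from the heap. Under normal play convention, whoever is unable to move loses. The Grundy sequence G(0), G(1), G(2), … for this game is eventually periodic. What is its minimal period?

22

G(0) = 0
G(1) = mex{} = 0
G(2) = mex{0} = 1
G(3) = mex{0} = 1
G(4) = mex{1} = 0
G(5) = mex{1,0} = 2
G(6) = mex{0,0} = 1
G(7) = mex{2,1,0} = 3
G(8) = mex{1,1,0} = 2
G(9) = mex{3,0,1} = 2
G(10) = mex{2,2,1} = 0
G(11) = mex{2,1,0} = 3
G(12) = mex{0,3,2} = 1
G(13) = mex{3,2,1} = 0
G(14) = mex{1,2,3} = 0
G(15) = mex{0,0,2} = 1
G(16) = mex{0,3,2} = 1
G(17) = mex{1,1,0} = 2
G(18) = mex{1,0,3} = 2
G(19) = mex{2,0,1} = 3
G(20) = mex{2,1,0} = 3
G(21) = mex{3,1,0} = 2
G(22) = mex{3,2,1} = 0
G(23) = mex{2,2,1} = 0
G(24) = mex{0,3,2} = 1
G(25) = mex{0,3,2} = 1
G(26) = mex{1,2,3} = 0
G(27) = mex{1,0,3} = 2
G(28) = mex{0,0,2} = 1
G(29) = mex{2,1,0} = 3
G(30) = mex{1,1,0} = 2
G(31) = mex{3,0,1} = 2
G(32) = mex{2,2,1} = 0
G(33) = mex{2,1,0} = 3
G(34) = mex{0,3,2} = 1
G(35) = mex{3,2,1} = 0
G(36) = mex{1,2,3} = 0
G(37) = mex{0,0,2} = 1
G(38) = mex{0,3,2} = 1
G(39) = mex{1,1,0} = 2
G(40) = mex{1,0,3} = 2
G(41) = mex{2,0,1} = 3
G(42) = mex{2,1,0} = 3
G(43) = mex{3,1,0} = 2
G(44) = mex{3,2,1} = 0
G(45) = mex{2,2,1} = 0
G(n+22) = G(n) holds for n = 0,…,6 (a full window of length max(S) = 7), so the sequence is purely periodic with period 22.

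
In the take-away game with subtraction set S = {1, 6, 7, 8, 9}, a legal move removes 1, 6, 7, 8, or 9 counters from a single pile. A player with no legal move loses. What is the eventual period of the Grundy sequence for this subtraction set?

G(0) = 0
G(1) = mex{0} = 1
G(2) = mex{1} = 0
G(3) = mex{0} = 1
G(4) = mex{1} = 0
G(5) = mex{0} = 1
G(6) = mex{1,0} = 2
G(7) = mex{2,1,0} = 3
G(8) = mex{3,0,1,0} = 2
G(9) = mex{2,1,0,1,0} = 3
G(10) = mex{3,0,1,0,1} = 2
G(11) = mex{2,1,0,1,0} = 3
G(12) = mex{3,2,1,0,1} = 4
G(13) = mex{4,3,2,1,0} = 5
G(14) = mex{5,2,3,2,1} = 0
G(15) = mex{0,3,2,3,2} = 1
G(16) = mex{1,2,3,2,3} = 0
G(17) = mex{0,3,2,3,2} = 1
G(18) = mex{1,4,3,2,3} = 0
G(19) = mex{0,5,4,3,2} = 1
G(20) = mex{1,0,5,4,3} = 2
G(21) = mex{2,1,0,5,4} = 3
G(22) = mex{3,0,1,0,5} = 2
G(23) = mex{2,1,0,1,0} = 3
G(24) = mex{3,0,1,0,1} = 2
G(25) = mex{2,1,0,1,0} = 3
G(26) = mex{3,2,1,0,1} = 4
G(27) = mex{4,3,2,1,0} = 5
G(28) = mex{5,2,3,2,1} = 0
G(29) = mex{0,3,2,3,2} = 1
G(n+14) = G(n) holds for n = 0,…,8 (a full window of length max(S) = 9), so the sequence is purely periodic with period 14.

14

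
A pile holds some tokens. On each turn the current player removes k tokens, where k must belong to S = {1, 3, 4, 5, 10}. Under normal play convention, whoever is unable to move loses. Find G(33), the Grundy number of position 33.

G(0) = 0
G(1) = mex{0} = 1
G(2) = mex{1} = 0
G(3) = mex{0,0} = 1
G(4) = mex{1,1,0} = 2
G(5) = mex{2,0,1,0} = 3
G(6) = mex{3,1,0,1} = 2
G(7) = mex{2,2,1,0} = 3
G(8) = mex{3,3,2,1} = 0
G(9) = mex{0,2,3,2} = 1
G(10) = mex{1,3,2,3,0} = 4
G(11) = mex{4,0,3,2,1} = 5
G(12) = mex{5,1,0,3,0} = 2
G(13) = mex{2,4,1,0,1} = 3
G(14) = mex{3,5,4,1,2} = 0
G(15) = mex{0,2,5,4,3} = 1
G(16) = mex{1,3,2,5,2} = 0
G(17) = mex{0,0,3,2,3} = 1
G(18) = mex{1,1,0,3,0} = 2
G(19) = mex{2,0,1,0,1} = 3
G(20) = mex{3,1,0,1,4} = 2
G(21) = mex{2,2,1,0,5} = 3
G(22) = mex{3,3,2,1,2} = 0
G(23) = mex{0,2,3,2,3} = 1
G(24) = mex{1,3,2,3,0} = 4
G(25) = mex{4,0,3,2,1} = 5
G(26) = mex{5,1,0,3,0} = 2
G(27) = mex{2,4,1,0,1} = 3
G(28) = mex{3,5,4,1,2} = 0
G(29) = mex{0,2,5,4,3} = 1
G(30) = mex{1,3,2,5,2} = 0
G(31) = mex{0,0,3,2,3} = 1
G(32) = mex{1,1,0,3,0} = 2
G(33) = mex{2,0,1,0,1} = 3

3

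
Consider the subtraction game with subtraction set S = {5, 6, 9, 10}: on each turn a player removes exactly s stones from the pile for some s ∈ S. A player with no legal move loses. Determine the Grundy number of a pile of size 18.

0

n :  0  1  2  3  4  5  6  7  8  9 10 11 12 13 14 15 16 17 18
G :  0  0  0  0  0  1  1  1  1  1  2  2  2  2  2  0  0  0  0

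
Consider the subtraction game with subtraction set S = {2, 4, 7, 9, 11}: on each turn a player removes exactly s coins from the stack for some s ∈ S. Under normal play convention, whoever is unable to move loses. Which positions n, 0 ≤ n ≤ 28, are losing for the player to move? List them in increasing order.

0, 1, 6, 14, 19, 20

n :  0  1  2  3  4  5  6  7  8  9 10 11 12 13 14 15 16 17 18 19 20 21 22 23 24 25 26 27 28
G :  0  0  1  1  2  2  0  3  1  4  2  5  3  3  0  4  1  5  2  0  0  1  1  2  2  3  3  4  4
P-positions are exactly the n with G(n) = 0.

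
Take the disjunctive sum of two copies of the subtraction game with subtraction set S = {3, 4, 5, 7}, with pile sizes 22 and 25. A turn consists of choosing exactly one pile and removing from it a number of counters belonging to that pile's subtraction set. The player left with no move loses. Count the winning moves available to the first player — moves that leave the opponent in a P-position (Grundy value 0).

4

All piles use S = {3, 4, 5, 7}:
G(0) = 0
G(1) = mex{} = 0
G(2) = mex{} = 0
G(3) = mex{0} = 1
G(4) = mex{0,0} = 1
G(5) = mex{0,0,0} = 1
G(6) = mex{1,0,0} = 2
G(7) = mex{1,1,0,0} = 2
G(8) = mex{1,1,1,0} = 2
G(9) = mex{2,1,1,0} = 3
G(10) = mex{2,2,1,1} = 0
G(11) = mex{2,2,2,1} = 0
G(12) = mex{3,2,2,1} = 0
G(13) = mex{0,3,2,2} = 1
G(14) = mex{0,0,3,2} = 1
G(15) = mex{0,0,0,2} = 1
G(16) = mex{1,0,0,3} = 2
G(17) = mex{1,1,0,0} = 2
G(18) = mex{1,1,1,0} = 2
G(19) = mex{2,1,1,0} = 3
G(20) = mex{2,2,1,1} = 0
G(21) = mex{2,2,2,1} = 0
G(22) = mex{3,2,2,1} = 0
G(23) = mex{0,3,2,2} = 1
G(24) = mex{0,0,3,2} = 1
G(25) = mex{0,0,0,2} = 1
Pile A: G(22) = 0.
Pile B: G(25) = 1.
Combined Grundy value = 0 ⊕ 1 = 1.
A winning move leaves total XOR = 0, i.e. changes one component's Grundy value g to g ⊕ X where X is the current total.
Pile A: need g' = 0⊕1 = 1. Options: 22−3→G=3, 22−4→G=2, 22−5→G=2, 22−7→G=1. Hits: 1.
Pile B: need g' = 1⊕1 = 0. Options: 25−3→G=0, 25−4→G=0, 25−5→G=0, 25−7→G=2. Hits: 3.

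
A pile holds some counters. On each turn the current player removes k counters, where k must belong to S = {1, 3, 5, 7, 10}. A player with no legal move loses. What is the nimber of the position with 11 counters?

n :  0  1  2  3  4  5  6  7  8  9 10 11
G :  0  1  0  1  0  1  0  1  0  1  2  3

3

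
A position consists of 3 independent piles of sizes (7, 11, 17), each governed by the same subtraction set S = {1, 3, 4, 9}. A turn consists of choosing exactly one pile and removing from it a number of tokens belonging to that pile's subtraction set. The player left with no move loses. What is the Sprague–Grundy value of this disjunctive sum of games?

All piles use S = {1, 3, 4, 9}:
G(0) = 0
G(1) = mex{0} = 1
G(2) = mex{1} = 0
G(3) = mex{0,0} = 1
G(4) = mex{1,1,0} = 2
G(5) = mex{2,0,1} = 3
G(6) = mex{3,1,0} = 2
G(7) = mex{2,2,1} = 0
G(8) = mex{0,3,2} = 1
G(9) = mex{1,2,3,0} = 4
G(10) = mex{4,0,2,1} = 3
G(11) = mex{3,1,0,0} = 2
G(12) = mex{2,4,1,1} = 0
G(13) = mex{0,3,4,2} = 1
G(14) = mex{1,2,3,3} = 0
G(15) = mex{0,0,2,2} = 1
G(16) = mex{1,1,0,0} = 2
G(17) = mex{2,0,1,1} = 3
Pile A: G(7) = 0.
Pile B: G(11) = 2.
Pile C: G(17) = 3.
Combined Grundy value = 0 ⊕ 2 ⊕ 3 = 1.

1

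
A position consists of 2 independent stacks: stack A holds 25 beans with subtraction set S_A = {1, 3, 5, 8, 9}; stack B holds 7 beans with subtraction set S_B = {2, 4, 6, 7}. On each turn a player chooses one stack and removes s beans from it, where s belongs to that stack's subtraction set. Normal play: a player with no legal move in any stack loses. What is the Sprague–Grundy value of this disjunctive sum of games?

Stack A, S = {1, 3, 5, 8, 9}:
G(0) = 0
G(1) = mex{0} = 1
G(2) = mex{1} = 0
G(3) = mex{0,0} = 1
G(4) = mex{1,1} = 0
G(5) = mex{0,0,0} = 1
G(6) = mex{1,1,1} = 0
G(7) = mex{0,0,0} = 1
G(8) = mex{1,1,1,0} = 2
G(9) = mex{2,0,0,1,0} = 3
G(10) = mex{3,1,1,0,1} = 2
G(11) = mex{2,2,0,1,0} = 3
G(12) = mex{3,3,1,0,1} = 2
G(13) = mex{2,2,2,1,0} = 3
G(14) = mex{3,3,3,0,1} = 2
G(15) = mex{2,2,2,1,0} = 3
G(16) = mex{3,3,3,2,1} = 0
G(17) = mex{0,2,2,3,2} = 1
G(18) = mex{1,3,3,2,3} = 0
G(19) = mex{0,0,2,3,2} = 1
G(20) = mex{1,1,3,2,3} = 0
G(21) = mex{0,0,0,3,2} = 1
G(22) = mex{1,1,1,2,3} = 0
G(23) = mex{0,0,0,3,2} = 1
G(24) = mex{1,1,1,0,3} = 2
G(25) = mex{2,0,0,1,0} = 3
G_A(25) = 3.
Stack B, S = {2, 4, 6, 7}:
G(0) = 0
G(1) = mex{} = 0
G(2) = mex{0} = 1
G(3) = mex{0} = 1
G(4) = mex{1,0} = 2
G(5) = mex{1,0} = 2
G(6) = mex{2,1,0} = 3
G(7) = mex{2,1,0,0} = 3
G_B(7) = 3.
Combined Grundy value = 3 ⊕ 3 = 0.

0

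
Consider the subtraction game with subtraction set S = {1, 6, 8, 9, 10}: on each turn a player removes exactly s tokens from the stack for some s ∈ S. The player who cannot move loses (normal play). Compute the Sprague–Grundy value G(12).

G(0) = 0
G(1) = mex{0} = 1
G(2) = mex{1} = 0
G(3) = mex{0} = 1
G(4) = mex{1} = 0
G(5) = mex{0} = 1
G(6) = mex{1,0} = 2
G(7) = mex{2,1} = 0
G(8) = mex{0,0,0} = 1
G(9) = mex{1,1,1,0} = 2
G(10) = mex{2,0,0,1,0} = 3
G(11) = mex{3,1,1,0,1} = 2
G(12) = mex{2,2,0,1,0} = 3

3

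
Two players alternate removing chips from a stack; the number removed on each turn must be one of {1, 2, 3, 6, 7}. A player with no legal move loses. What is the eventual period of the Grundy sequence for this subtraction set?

4

n :  0  1  2  3  4  5  6  7  8  9 10 11 12 13 14
G :  0  1  2  3  0  1  2  3  0  1  2  3  0  1  2
G(n+4) = G(n) holds for n = 0,…,6 (a full window of length max(S) = 7), so the sequence is purely periodic with period 4.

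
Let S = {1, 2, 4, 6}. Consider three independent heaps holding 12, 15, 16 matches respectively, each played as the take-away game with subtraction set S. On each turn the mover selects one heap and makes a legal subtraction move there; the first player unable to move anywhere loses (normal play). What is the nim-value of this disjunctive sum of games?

5

All heaps use S = {1, 2, 4, 6}:
G(0) = 0
G(1) = mex{0} = 1
G(2) = mex{1,0} = 2
G(3) = mex{2,1} = 0
G(4) = mex{0,2,0} = 1
G(5) = mex{1,0,1} = 2
G(6) = mex{2,1,2,0} = 3
G(7) = mex{3,2,0,1} = 4
G(8) = mex{4,3,1,2} = 0
G(9) = mex{0,4,2,0} = 1
G(10) = mex{1,0,3,1} = 2
G(11) = mex{2,1,4,2} = 0
G(12) = mex{0,2,0,3} = 1
G(13) = mex{1,0,1,4} = 2
G(14) = mex{2,1,2,0} = 3
G(15) = mex{3,2,0,1} = 4
G(16) = mex{4,3,1,2} = 0
Heap A: G(12) = 1.
Heap B: G(15) = 4.
Heap C: G(16) = 0.
Combined Grundy value = 1 ⊕ 4 ⊕ 0 = 5.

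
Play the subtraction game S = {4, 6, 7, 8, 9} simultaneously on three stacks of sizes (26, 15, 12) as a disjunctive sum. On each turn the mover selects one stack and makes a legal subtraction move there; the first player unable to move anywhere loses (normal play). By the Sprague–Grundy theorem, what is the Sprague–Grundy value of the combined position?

All stacks use S = {4, 6, 7, 8, 9}:
G(0) = 0
G(1) = mex{} = 0
G(2) = mex{} = 0
G(3) = mex{} = 0
G(4) = mex{0} = 1
G(5) = mex{0} = 1
G(6) = mex{0,0} = 1
G(7) = mex{0,0,0} = 1
G(8) = mex{1,0,0,0} = 2
G(9) = mex{1,0,0,0,0} = 2
G(10) = mex{1,1,0,0,0} = 2
G(11) = mex{1,1,1,0,0} = 2
G(12) = mex{2,1,1,1,0} = 3
G(13) = mex{2,1,1,1,1} = 0
G(14) = mex{2,2,1,1,1} = 0
G(15) = mex{2,2,2,1,1} = 0
G(16) = mex{3,2,2,2,1} = 0
G(17) = mex{0,2,2,2,2} = 1
G(18) = mex{0,3,2,2,2} = 1
G(19) = mex{0,0,3,2,2} = 1
G(20) = mex{0,0,0,3,2} = 1
G(21) = mex{1,0,0,0,3} = 2
G(22) = mex{1,0,0,0,0} = 2
G(23) = mex{1,1,0,0,0} = 2
G(24) = mex{1,1,1,0,0} = 2
G(25) = mex{2,1,1,1,0} = 3
G(26) = mex{2,1,1,1,1} = 0
Stack A: G(26) = 0.
Stack B: G(15) = 0.
Stack C: G(12) = 3.
Combined Grundy value = 0 ⊕ 0 ⊕ 3 = 3.

3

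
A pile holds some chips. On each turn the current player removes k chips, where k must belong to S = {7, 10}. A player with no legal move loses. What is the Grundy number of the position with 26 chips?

G(0) = 0
G(1) = mex{} = 0
G(2) = mex{} = 0
G(3) = mex{} = 0
G(4) = mex{} = 0
G(5) = mex{} = 0
G(6) = mex{} = 0
G(7) = mex{0} = 1
G(8) = mex{0} = 1
G(9) = mex{0} = 1
G(10) = mex{0,0} = 1
G(11) = mex{0,0} = 1
G(12) = mex{0,0} = 1
G(13) = mex{0,0} = 1
G(14) = mex{1,0} = 2
G(15) = mex{1,0} = 2
G(16) = mex{1,0} = 2
G(17) = mex{1,1} = 0
G(18) = mex{1,1} = 0
G(19) = mex{1,1} = 0
G(20) = mex{1,1} = 0
G(21) = mex{2,1} = 0
G(22) = mex{2,1} = 0
G(23) = mex{2,1} = 0
G(24) = mex{0,2} = 1
G(25) = mex{0,2} = 1
G(26) = mex{0,2} = 1

1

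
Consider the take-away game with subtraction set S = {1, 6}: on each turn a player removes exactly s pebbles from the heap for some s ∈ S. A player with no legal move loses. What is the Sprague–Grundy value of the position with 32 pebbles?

n :  0  1  2  3  4  5  6  7  8  9 10 11 12 13 14 15 16 17 18 19 20 21 22 23 24 25 26 27 28 29 30 31 32
G :  0  1  0  1  0  1  2  0  1  0  1  0  1  2  0  1  0  1  0  1  2  0  1  0  1  0  1  2  0  1  0  1  0

0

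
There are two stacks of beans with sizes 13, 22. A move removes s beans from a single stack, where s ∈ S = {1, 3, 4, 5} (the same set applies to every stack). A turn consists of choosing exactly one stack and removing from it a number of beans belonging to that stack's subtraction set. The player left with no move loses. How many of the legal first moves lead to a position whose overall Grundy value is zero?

All stacks use S = {1, 3, 4, 5}:
G(0) = 0
G(1) = mex{0} = 1
G(2) = mex{1} = 0
G(3) = mex{0,0} = 1
G(4) = mex{1,1,0} = 2
G(5) = mex{2,0,1,0} = 3
G(6) = mex{3,1,0,1} = 2
G(7) = mex{2,2,1,0} = 3
G(8) = mex{3,3,2,1} = 0
G(9) = mex{0,2,3,2} = 1
G(10) = mex{1,3,2,3} = 0
G(11) = mex{0,0,3,2} = 1
G(12) = mex{1,1,0,3} = 2
G(13) = mex{2,0,1,0} = 3
G(14) = mex{3,1,0,1} = 2
G(15) = mex{2,2,1,0} = 3
G(16) = mex{3,3,2,1} = 0
G(17) = mex{0,2,3,2} = 1
G(18) = mex{1,3,2,3} = 0
G(19) = mex{0,0,3,2} = 1
G(20) = mex{1,1,0,3} = 2
G(21) = mex{2,0,1,0} = 3
G(22) = mex{3,1,0,1} = 2
Stack A: G(13) = 3.
Stack B: G(22) = 2.
Combined Grundy value = 3 ⊕ 2 = 1.
A winning move leaves total XOR = 0, i.e. changes one component's Grundy value g to g ⊕ X where X is the current total.
Stack A: need g' = 3⊕1 = 2. Options: 13−1→G=2, 13−3→G=0, 13−4→G=1, 13−5→G=0. Hits: 1.
Stack B: need g' = 2⊕1 = 3. Options: 22−1→G=3, 22−3→G=1, 22−4→G=0, 22−5→G=1. Hits: 1.

2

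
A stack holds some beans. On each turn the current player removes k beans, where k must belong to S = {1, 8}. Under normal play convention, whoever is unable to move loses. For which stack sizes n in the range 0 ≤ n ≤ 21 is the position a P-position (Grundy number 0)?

0, 2, 4, 6, 9, 11, 13, 15, 18, 20

n :  0  1  2  3  4  5  6  7  8  9 10 11 12 13 14 15 16 17 18 19 20 21
G :  0  1  0  1  0  1  0  1  2  0  1  0  1  0  1  0  1  2  0  1  0  1
P-positions are exactly the n with G(n) = 0.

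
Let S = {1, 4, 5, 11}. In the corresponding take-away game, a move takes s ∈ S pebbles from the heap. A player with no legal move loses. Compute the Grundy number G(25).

n :  0  1  2  3  4  5  6  7  8  9 10 11 12 13 14 15 16 17 18 19 20 21 22 23 24 25
G :  0  1  0  1  2  3  2  3  0  1  0  1  2  3  2  3  0  1  0  1  2  3  2  3  0  1

1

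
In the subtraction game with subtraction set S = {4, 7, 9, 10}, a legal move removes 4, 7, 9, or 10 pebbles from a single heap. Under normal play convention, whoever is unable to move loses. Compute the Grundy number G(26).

3

n :  0  1  2  3  4  5  6  7  8  9 10 11 12 13 14 15 16 17 18 19 20 21 22 23 24 25 26
G :  0  0  0  0  1  1  1  1  2  2  2  2  3  3  0  0  0  0  1  1  1  1  2  2  2  2  3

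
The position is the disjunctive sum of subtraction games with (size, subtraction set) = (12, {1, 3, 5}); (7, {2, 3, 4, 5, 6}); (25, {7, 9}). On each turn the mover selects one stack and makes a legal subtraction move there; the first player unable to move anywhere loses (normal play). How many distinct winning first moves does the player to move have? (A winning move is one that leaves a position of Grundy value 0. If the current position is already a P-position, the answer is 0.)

Stack A, S = {1, 3, 5}:
G(0) = 0
G(1) = mex{0} = 1
G(2) = mex{1} = 0
G(3) = mex{0,0} = 1
G(4) = mex{1,1} = 0
G(5) = mex{0,0,0} = 1
G(6) = mex{1,1,1} = 0
G(7) = mex{0,0,0} = 1
G(8) = mex{1,1,1} = 0
G(9) = mex{0,0,0} = 1
G(10) = mex{1,1,1} = 0
G(11) = mex{0,0,0} = 1
G(12) = mex{1,1,1} = 0
G_A(12) = 0.
Stack B, S = {2, 3, 4, 5, 6}:
G(0) = 0
G(1) = mex{} = 0
G(2) = mex{0} = 1
G(3) = mex{0,0} = 1
G(4) = mex{1,0,0} = 2
G(5) = mex{1,1,0,0} = 2
G(6) = mex{2,1,1,0,0} = 3
G(7) = mex{2,2,1,1,0} = 3
G_B(7) = 3.
Stack C, S = {7, 9}:
G(0) = 0
G(1) = mex{} = 0
G(2) = mex{} = 0
G(3) = mex{} = 0
G(4) = mex{} = 0
G(5) = mex{} = 0
G(6) = mex{} = 0
G(7) = mex{0} = 1
G(8) = mex{0} = 1
G(9) = mex{0,0} = 1
G(10) = mex{0,0} = 1
G(11) = mex{0,0} = 1
G(12) = mex{0,0} = 1
G(13) = mex{0,0} = 1
G(14) = mex{1,0} = 2
G(15) = mex{1,0} = 2
G(16) = mex{1,1} = 0
G(17) = mex{1,1} = 0
G(18) = mex{1,1} = 0
G(19) = mex{1,1} = 0
G(20) = mex{1,1} = 0
G(21) = mex{2,1} = 0
G(22) = mex{2,1} = 0
G(23) = mex{0,2} = 1
G(24) = mex{0,2} = 1
G(25) = mex{0,0} = 1
G_C(25) = 1.
Combined Grundy value = 0 ⊕ 3 ⊕ 1 = 2.
A winning move leaves total XOR = 0, i.e. changes one component's Grundy value g to g ⊕ X where X is the current total.
Stack A: need g' = 0⊕2 = 2. Options: 12−1→G=1, 12−3→G=1, 12−5→G=1. Hits: 0.
Stack B: need g' = 3⊕2 = 1. Options: 7−2→G=2, 7−3→G=2, 7−4→G=1, 7−5→G=1, 7−6→G=0. Hits: 2.
Stack C: need g' = 1⊕2 = 3. Options: 25−7→G=0, 25−9→G=0. Hits: 0.

2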